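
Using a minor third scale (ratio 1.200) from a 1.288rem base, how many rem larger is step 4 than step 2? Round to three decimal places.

Step 2: 1.288 × 1.200² = 1.85472rem
Step 4: 1.288 × 1.200⁴ = 2.67080rem
Difference: 2.67080 − 1.85472 = 0.81608rem

0.816rem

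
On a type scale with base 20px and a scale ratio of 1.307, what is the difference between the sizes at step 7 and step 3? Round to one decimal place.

85.7px

Step 3: 20.0 × 1.307³ = 44.654px
Step 7: 20.0 × 1.307⁷ = 130.304px
Difference: 130.304 − 44.654 = 85.650px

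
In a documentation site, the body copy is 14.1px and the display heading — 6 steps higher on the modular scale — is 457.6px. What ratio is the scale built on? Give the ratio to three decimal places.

The ratio satisfies 14.1 × r⁶ = 457.6, so r = (457.6 / 14.1)^(1/6).
r = 32.4539^(1/6) ≈ 1.7860

1.786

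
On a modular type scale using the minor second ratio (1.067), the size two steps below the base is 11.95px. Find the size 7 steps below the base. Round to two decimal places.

11.95 ÷ 1.067⁵ = 11.95 ÷ 1.38300 ≈ 8.641

8.64px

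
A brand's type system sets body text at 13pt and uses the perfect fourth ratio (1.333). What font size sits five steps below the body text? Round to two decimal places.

3.09pt

Each step on a modular scale multiplies by the ratio, so the size n steps from the base is base × ratioⁿ.
13.0 ÷ 1.333⁵ = 13.0 ÷ 4.20873 ≈ 3.09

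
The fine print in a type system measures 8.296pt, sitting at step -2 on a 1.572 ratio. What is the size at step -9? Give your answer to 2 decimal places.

0.35pt

8.296 ÷ 1.572⁷ = 8.296 ÷ 23.72290 ≈ 0.350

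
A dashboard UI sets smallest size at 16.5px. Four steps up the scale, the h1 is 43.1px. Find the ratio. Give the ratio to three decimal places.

The ratio satisfies 16.5 × r⁴ = 43.1, so r = (43.1 / 16.5)^(1/4).
r = 2.6121^(1/4) ≈ 1.2713

1.271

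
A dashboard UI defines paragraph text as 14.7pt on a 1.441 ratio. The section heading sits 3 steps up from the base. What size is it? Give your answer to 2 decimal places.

14.7 × 1.441³ = 14.7 × 2.99221 ≈ 43.99

43.99pt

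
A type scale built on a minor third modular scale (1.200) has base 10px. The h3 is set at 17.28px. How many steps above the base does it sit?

3

1.200ⁿ = 17.28 / 10 = 1.7280
n = ln(1.7280) / ln(1.200) = 0.5470 / 0.1823 ≈ 3.00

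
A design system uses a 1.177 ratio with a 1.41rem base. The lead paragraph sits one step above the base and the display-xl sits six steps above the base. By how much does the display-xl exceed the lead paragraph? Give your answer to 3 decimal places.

2.089rem

Step 1: 1.41 × 1.177 = 1.65957rem
Step 6: 1.41 × 1.177⁶ = 3.74868rem
Difference: 3.74868 − 1.65957 = 2.08911rem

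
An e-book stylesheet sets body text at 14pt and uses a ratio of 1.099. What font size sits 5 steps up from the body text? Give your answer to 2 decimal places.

22.44pt

Every step multiplies by the scale ratio.
14.0 × 1.099⁵ = 14.0 × 1.60320 ≈ 22.44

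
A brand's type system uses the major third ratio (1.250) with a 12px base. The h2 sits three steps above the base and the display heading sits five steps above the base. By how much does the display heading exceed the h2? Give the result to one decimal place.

13.2px

Step 3: 12.0 × 1.250³ = 23.438px
Step 5: 12.0 × 1.250⁵ = 36.621px
Difference: 36.621 − 23.438 = 13.183px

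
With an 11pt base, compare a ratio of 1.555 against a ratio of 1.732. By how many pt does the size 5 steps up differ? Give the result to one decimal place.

71.4pt

At 1.555: 11.0 × 1.555⁵ = 100.010pt
At 1.732: 11.0 × 1.732⁵ = 171.448pt
Difference: 171.448 − 100.010 = 71.438pt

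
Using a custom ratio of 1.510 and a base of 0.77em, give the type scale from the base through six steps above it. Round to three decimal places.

0.770em, 1.163em, 1.756em, 2.651em, 4.003em, 6.045em, 9.128em

Step 0: 0.77em
Step 1: 0.77 × 1.510 = 1.163
Step 2: 0.77 × 1.510² = 1.756
Step 3: 0.77 × 1.510³ = 2.651
Step 4: 0.77 × 1.510⁴ = 4.003
Step 5: 0.77 × 1.510⁵ = 6.045
Step 6: 0.77 × 1.510⁶ = 9.128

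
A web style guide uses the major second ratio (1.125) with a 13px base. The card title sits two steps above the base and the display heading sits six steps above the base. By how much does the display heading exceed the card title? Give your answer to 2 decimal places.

Step 2: 13.0 × 1.125² = 16.4531px
Step 6: 13.0 × 1.125⁶ = 26.3547px
Difference: 26.3547 − 16.4531 = 9.9016px

9.90px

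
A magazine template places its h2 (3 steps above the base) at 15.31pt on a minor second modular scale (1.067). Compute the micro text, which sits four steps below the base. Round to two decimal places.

9.72pt

The gap is -4 − (3) = -7 steps, so the factor is 1.067^-7.
15.31 ÷ 1.067⁷ = 15.31 ÷ 1.57453 ≈ 9.724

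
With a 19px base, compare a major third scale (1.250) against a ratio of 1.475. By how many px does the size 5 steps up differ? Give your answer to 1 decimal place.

74.7px

Major third: 19.0 × 1.250⁵ = 57.983px
At 1.475: 19.0 × 1.475⁵ = 132.652px
Difference: 132.652 − 57.983 = 74.669px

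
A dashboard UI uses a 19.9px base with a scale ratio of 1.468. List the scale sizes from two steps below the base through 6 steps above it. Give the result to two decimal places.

Step -2: 19.9 ÷ 1.468² = 9.23
Step -1: 19.9 ÷ 1.468 = 13.56
Step 0: 19.9px
Step 1: 19.9 × 1.468 = 29.21
Step 2: 19.9 × 1.468² = 42.88
Step 3: 19.9 × 1.468³ = 62.96
Step 4: 19.9 × 1.468⁴ = 92.42
Step 5: 19.9 × 1.468⁵ = 135.67
Step 6: 19.9 × 1.468⁶ = 199.16

9.23px, 13.56px, 19.90px, 29.21px, 42.88px, 62.96px, 92.42px, 135.67px, 199.16px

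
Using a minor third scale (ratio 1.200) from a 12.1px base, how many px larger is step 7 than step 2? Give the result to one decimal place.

25.9px

Step 2: 12.1 × 1.200² = 17.424px
Step 7: 12.1 × 1.200⁷ = 43.356px
Difference: 43.356 − 17.424 = 25.932px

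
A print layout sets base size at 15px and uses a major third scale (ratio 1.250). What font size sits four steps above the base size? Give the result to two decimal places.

A modular type scale is a geometric sequence: sizeₙ = base × rⁿ.
15.0 × 1.250⁴ = 15.0 × 2.44141 ≈ 36.62

36.62px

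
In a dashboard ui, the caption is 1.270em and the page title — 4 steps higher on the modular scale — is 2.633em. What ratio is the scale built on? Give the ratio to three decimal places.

r⁴ = 2.633 / 1.270, so r = (2.633/1.270)^(1/4).
r = 2.0732^(1/4) ≈ 1.1999

1.200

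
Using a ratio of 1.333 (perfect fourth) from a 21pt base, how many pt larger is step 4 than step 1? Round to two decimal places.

38.31pt

Step 1: 21.0 × 1.333 = 27.9930pt
Step 4: 21.0 × 1.333⁴ = 66.3040pt
Difference: 66.3040 − 27.9930 = 38.3110pt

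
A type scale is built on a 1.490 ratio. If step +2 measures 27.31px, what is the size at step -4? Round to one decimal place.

2.5px

27.31 ÷ 1.490⁶ = 27.31 ÷ 10.94253 ≈ 2.496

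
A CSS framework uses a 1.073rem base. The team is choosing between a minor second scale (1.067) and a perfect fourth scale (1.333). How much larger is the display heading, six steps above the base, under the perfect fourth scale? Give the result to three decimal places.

4.436rem

Minor second: 1.073 × 1.067⁶ = 1.58338rem
Perfect fourth: 1.073 × 1.333⁶ = 6.01978rem
Difference: 6.01978 − 1.58338 = 4.43640rem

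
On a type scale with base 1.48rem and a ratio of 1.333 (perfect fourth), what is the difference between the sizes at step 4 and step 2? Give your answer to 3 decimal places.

2.043rem

Step 2: 1.48 × 1.333² = 2.62980rem
Step 4: 1.48 × 1.333⁴ = 4.67286rem
Difference: 4.67286 − 2.62980 = 2.04306rem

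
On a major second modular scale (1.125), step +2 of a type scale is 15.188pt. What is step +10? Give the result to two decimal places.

15.188 × 1.125⁸ = 15.188 × 2.56578 ≈ 38.969

38.97pt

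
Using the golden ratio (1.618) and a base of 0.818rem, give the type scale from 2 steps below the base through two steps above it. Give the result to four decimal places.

0.3125rem, 0.5056rem, 0.8180rem, 1.3235rem, 2.1415rem

Step -2: 0.818 ÷ 1.618² = 0.3125
Step -1: 0.818 ÷ 1.618 = 0.5056
Step 0: 0.818rem
Step 1: 0.818 × 1.618 = 1.3235
Step 2: 0.818 × 1.618² = 2.1415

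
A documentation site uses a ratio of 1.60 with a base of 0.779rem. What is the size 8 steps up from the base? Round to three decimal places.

0.779 × 1.60⁸ = 0.779 × 42.94967 ≈ 33.458

33.458rem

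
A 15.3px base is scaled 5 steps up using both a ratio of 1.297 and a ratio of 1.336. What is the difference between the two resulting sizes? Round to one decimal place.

At 1.297: 15.3 × 1.297⁵ = 56.155px
At 1.336: 15.3 × 1.336⁵ = 65.121px
Difference: 65.121 − 56.155 = 8.966px

9.0px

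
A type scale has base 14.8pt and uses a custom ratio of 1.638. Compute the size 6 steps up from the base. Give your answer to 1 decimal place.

285.9pt

A modular type scale is a geometric sequence: sizeₙ = base × rⁿ.
14.8 × 1.638⁶ = 14.8 × 19.31450 ≈ 285.85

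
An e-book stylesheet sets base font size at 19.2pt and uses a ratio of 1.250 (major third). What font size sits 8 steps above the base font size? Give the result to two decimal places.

A modular type scale is a geometric sequence: sizeₙ = base × rⁿ.
19.2 × 1.250⁸ = 19.2 × 5.96046 ≈ 114.44

114.44pt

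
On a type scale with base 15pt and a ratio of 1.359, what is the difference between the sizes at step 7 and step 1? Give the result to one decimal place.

108.0pt

Step 1: 15.0 × 1.359 = 20.385pt
Step 7: 15.0 × 1.359⁷ = 128.418pt
Difference: 128.418 − 20.385 = 108.033pt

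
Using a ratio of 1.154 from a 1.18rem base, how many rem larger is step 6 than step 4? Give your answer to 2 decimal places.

Step 4: 1.18 × 1.154⁴ = 2.0927rem
Step 6: 1.18 × 1.154⁶ = 2.7869rem
Difference: 2.7869 − 2.0927 = 0.6942rem

0.69rem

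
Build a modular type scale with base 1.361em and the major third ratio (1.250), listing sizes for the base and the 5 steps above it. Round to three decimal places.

Step 0: 1.361em
Step 1: 1.361 × 1.250 = 1.701
Step 2: 1.361 × 1.250² = 2.127
Step 3: 1.361 × 1.250³ = 2.658
Step 4: 1.361 × 1.250⁴ = 3.323
Step 5: 1.361 × 1.250⁵ = 4.153

1.361em, 1.701em, 2.127em, 2.658em, 3.323em, 4.153em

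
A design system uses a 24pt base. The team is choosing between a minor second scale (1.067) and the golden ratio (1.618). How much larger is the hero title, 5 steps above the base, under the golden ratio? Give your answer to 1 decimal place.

232.9pt

Minor second: 24.0 × 1.067⁵ = 33.192pt
Golden ratio: 24.0 × 1.618⁵ = 266.136pt
Difference: 266.136 − 33.192 = 232.944pt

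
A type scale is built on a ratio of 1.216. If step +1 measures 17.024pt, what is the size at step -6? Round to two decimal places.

4.33pt

Moving from step +1 to step -6 is 7 steps down, so divide by r⁷.
17.024 ÷ 1.216⁷ = 17.024 ÷ 3.93129 ≈ 4.330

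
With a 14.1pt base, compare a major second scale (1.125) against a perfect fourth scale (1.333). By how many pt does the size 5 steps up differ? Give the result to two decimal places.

33.93pt

Major second: 14.1 × 1.125⁵ = 25.4087pt
Perfect fourth: 14.1 × 1.333⁵ = 59.3430pt
Difference: 59.3430 − 25.4087 = 33.9343pt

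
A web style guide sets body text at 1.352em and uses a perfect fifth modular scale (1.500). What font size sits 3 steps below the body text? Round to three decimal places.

0.401em

1.352 ÷ 1.500³ = 1.352 ÷ 3.37500 ≈ 0.401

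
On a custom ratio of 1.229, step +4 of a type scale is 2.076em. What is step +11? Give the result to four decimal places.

Moving from step +4 to step +11 is 7 steps up, so multiply by r⁷.
2.076 × 1.229⁷ = 2.076 × 4.23510 ≈ 8.7921

8.7921em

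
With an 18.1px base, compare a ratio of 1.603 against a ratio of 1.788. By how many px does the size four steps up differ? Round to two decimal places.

65.48px

At 1.603: 18.1 × 1.603⁴ = 119.5123px
At 1.788: 18.1 × 1.788⁴ = 184.9902px
Difference: 184.9902 − 119.5123 = 65.4779px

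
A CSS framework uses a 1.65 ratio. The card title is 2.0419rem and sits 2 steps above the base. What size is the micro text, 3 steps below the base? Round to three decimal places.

0.167rem

The gap is -3 − (2) = -5 steps, so the factor is 1.65^-5.
2.0419 ÷ 1.65⁵ = 2.0419 ÷ 12.22981 ≈ 0.167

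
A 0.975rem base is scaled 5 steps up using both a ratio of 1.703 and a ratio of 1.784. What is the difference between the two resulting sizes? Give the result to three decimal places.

3.653rem

At 1.703: 0.975 × 1.703⁵ = 13.96619rem
At 1.784: 0.975 × 1.784⁵ = 17.61890rem
Difference: 17.61890 − 13.96619 = 3.65271rem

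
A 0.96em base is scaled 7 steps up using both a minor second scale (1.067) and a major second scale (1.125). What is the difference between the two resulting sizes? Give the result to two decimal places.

Minor second: 0.96 × 1.067⁷ = 1.5115em
Major second: 0.96 × 1.125⁷ = 2.1895em
Difference: 2.1895 − 1.5115 = 0.6780em

0.68em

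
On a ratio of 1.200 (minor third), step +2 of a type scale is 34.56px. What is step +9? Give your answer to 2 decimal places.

34.56 × 1.200⁷ = 34.56 × 3.58318 ≈ 123.835

123.83px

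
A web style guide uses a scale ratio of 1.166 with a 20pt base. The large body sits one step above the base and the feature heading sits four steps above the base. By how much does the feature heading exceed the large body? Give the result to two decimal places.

13.65pt

Step 1: 20.0 × 1.166 = 23.3200pt
Step 4: 20.0 × 1.166⁴ = 36.9679pt
Difference: 36.9679 − 23.3200 = 13.6479pt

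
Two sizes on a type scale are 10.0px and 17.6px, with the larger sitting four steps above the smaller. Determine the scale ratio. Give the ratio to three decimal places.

1.152

r⁴ = 17.6 / 10.0, so r = (17.6/10.0)^(1/4).
r = 1.7600^(1/4) ≈ 1.1518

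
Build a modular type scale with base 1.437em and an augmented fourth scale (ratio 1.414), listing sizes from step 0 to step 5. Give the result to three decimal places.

1.437em, 2.032em, 2.873em, 4.063em, 5.745em, 8.123em

Step 0: 1.437em
Step 1: 1.437 × 1.414 = 2.032
Step 2: 1.437 × 1.414² = 2.873
Step 3: 1.437 × 1.414³ = 4.063
Step 4: 1.437 × 1.414⁴ = 5.745
Step 5: 1.437 × 1.414⁵ = 8.123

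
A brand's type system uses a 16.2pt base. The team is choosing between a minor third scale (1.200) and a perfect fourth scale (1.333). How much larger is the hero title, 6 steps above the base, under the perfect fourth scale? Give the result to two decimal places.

42.51pt

Minor third: 16.2 × 1.200⁶ = 48.3729pt
Perfect fourth: 16.2 × 1.333⁶ = 90.8858pt
Difference: 90.8858 − 48.3729 = 42.5129pt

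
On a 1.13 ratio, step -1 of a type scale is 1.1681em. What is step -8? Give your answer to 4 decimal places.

The gap is -8 − (-1) = -7 steps, so the factor is 1.13^-7.
1.1681 ÷ 1.13⁷ = 1.1681 ÷ 2.35261 ≈ 0.4965

0.4965em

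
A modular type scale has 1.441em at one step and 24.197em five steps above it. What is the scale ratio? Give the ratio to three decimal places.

r⁵ = 24.197 / 1.441, so r = (24.197/1.441)^(1/5).
r = 16.7918^(1/5) ≈ 1.7580

1.758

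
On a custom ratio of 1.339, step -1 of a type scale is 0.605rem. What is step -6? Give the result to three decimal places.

0.141rem

0.605 ÷ 1.339⁵ = 0.605 ÷ 4.30430 ≈ 0.141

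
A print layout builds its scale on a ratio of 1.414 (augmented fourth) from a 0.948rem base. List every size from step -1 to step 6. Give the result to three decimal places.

Step -1: 0.948 ÷ 1.414 = 0.670
Step 0: 0.948rem
Step 1: 0.948 × 1.414 = 1.340
Step 2: 0.948 × 1.414² = 1.895
Step 3: 0.948 × 1.414³ = 2.680
Step 4: 0.948 × 1.414⁴ = 3.790
Step 5: 0.948 × 1.414⁵ = 5.359
Step 6: 0.948 × 1.414⁶ = 7.577

0.670rem, 0.948rem, 1.340rem, 1.895rem, 2.680rem, 3.790rem, 5.359rem, 7.577rem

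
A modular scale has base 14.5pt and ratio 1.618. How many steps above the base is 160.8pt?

5

1.618ⁿ = 160.8 / 14.5 = 11.0897
n = ln(11.0897) / ln(1.618) = 2.4060 / 0.4812 ≈ 5.00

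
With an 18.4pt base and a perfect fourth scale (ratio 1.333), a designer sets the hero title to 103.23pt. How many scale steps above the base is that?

1.333ⁿ = 103.23 / 18.4 = 5.6103
n = ln(5.6103) / ln(1.333) = 1.7246 / 0.2874 ≈ 6.00

6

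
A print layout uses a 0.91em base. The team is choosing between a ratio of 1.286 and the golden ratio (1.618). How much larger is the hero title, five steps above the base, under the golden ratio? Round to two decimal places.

At 1.286: 0.91 × 1.286⁵ = 3.2007em
Golden ratio: 0.91 × 1.618⁵ = 10.0910em
Difference: 10.0910 − 3.2007 = 6.8903em

6.89em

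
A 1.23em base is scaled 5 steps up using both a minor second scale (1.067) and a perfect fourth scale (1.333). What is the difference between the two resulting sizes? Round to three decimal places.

Minor second: 1.23 × 1.067⁵ = 1.70109em
Perfect fourth: 1.23 × 1.333⁵ = 5.17673em
Difference: 5.17673 − 1.70109 = 3.47564em

3.476em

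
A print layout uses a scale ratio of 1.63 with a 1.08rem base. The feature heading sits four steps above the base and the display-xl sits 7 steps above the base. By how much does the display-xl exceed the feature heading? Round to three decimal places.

Step 4: 1.08 × 1.63⁴ = 7.62385rem
Step 7: 1.08 × 1.63⁷ = 33.01695rem
Difference: 33.01695 − 7.62385 = 25.39310rem

25.393rem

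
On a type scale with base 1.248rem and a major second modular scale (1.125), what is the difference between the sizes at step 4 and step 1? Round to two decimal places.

0.60rem

Step 1: 1.248 × 1.125 = 1.4040rem
Step 4: 1.248 × 1.125⁴ = 1.9991rem
Difference: 1.9991 − 1.4040 = 0.5951rem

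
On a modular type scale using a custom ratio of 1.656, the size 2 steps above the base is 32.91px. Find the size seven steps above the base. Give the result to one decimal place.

409.9px

The gap is 7 − (2) = 5 steps, so the factor is 1.656^5.
32.91 × 1.656⁵ = 32.91 × 12.45379 ≈ 409.854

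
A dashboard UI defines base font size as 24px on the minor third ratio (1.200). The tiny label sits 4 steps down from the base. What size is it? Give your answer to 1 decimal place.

11.6px

Each step on a modular scale multiplies by the ratio, so the size n steps from the base is base × ratioⁿ.
24.0 ÷ 1.200⁴ = 24.0 ÷ 2.07360 ≈ 11.57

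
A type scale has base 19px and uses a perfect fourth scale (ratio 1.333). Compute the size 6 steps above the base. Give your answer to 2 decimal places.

106.59px

19.0 × 1.333⁶ = 19.0 × 5.61023 ≈ 106.59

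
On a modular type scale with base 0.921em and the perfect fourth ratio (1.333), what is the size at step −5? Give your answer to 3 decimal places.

0.219em

0.921 ÷ 1.333⁵ = 0.921 ÷ 4.20873 ≈ 0.219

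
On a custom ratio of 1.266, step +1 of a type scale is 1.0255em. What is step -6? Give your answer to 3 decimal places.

Moving from step +1 to step -6 is 7 steps down, so divide by r⁷.
1.0255 ÷ 1.266⁷ = 1.0255 ÷ 5.21238 ≈ 0.197

0.197em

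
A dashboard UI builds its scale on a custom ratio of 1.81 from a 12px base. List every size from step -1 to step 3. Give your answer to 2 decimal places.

6.63px, 12.00px, 21.72px, 39.31px, 71.16px

Step -1: 12.0 ÷ 1.81 = 6.63
Step 0: 12px
Step 1: 12.0 × 1.81 = 21.72
Step 2: 12.0 × 1.81² = 39.31
Step 3: 12.0 × 1.81³ = 71.16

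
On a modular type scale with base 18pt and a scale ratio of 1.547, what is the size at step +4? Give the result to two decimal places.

18.0 × 1.547⁴ = 18.0 × 5.72745 ≈ 103.09

103.09pt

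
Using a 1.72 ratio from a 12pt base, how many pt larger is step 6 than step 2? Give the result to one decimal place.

Step 2: 12.0 × 1.72² = 35.501pt
Step 6: 12.0 × 1.72⁶ = 310.708pt
Difference: 310.708 − 35.501 = 275.207pt

275.2pt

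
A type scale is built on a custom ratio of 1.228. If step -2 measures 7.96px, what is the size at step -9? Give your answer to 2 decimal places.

Moving from step -2 to step -9 is 7 steps down, so divide by r⁷.
7.96 ÷ 1.228⁷ = 7.96 ÷ 4.21103 ≈ 1.890

1.89px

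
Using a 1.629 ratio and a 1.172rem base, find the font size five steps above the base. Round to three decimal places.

A modular type scale is a geometric sequence: sizeₙ = base × rⁿ.
1.172 × 1.629⁵ = 1.172 × 11.47111 ≈ 13.444

13.444rem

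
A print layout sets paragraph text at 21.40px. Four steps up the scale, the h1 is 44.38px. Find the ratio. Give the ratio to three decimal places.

1.200

The ratio satisfies 21.40 × r⁴ = 44.38, so r = (44.38 / 21.40)^(1/4).
r = 2.0738^(1/4) ≈ 1.2000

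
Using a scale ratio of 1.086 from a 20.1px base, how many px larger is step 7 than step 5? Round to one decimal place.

Step 5: 20.1 × 1.086⁵ = 30.363px
Step 7: 20.1 × 1.086⁷ = 35.810px
Difference: 35.810 − 30.363 = 5.447px

5.4px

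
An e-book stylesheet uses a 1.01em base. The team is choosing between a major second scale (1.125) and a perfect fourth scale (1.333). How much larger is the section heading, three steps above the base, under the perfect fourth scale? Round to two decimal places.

Major second: 1.01 × 1.125³ = 1.4381em
Perfect fourth: 1.01 × 1.333³ = 2.3923em
Difference: 2.3923 − 1.4381 = 0.9542em

0.95em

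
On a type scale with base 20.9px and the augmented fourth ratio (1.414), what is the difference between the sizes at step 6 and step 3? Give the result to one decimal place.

108.0px

Step 3: 20.9 × 1.414³ = 59.087px
Step 6: 20.9 × 1.414⁶ = 167.049px
Difference: 167.049 − 59.087 = 107.962px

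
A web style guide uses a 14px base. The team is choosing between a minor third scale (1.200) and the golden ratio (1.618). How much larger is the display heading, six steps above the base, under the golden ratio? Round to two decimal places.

209.38px

Minor third: 14.0 × 1.200⁶ = 41.8038px
Golden ratio: 14.0 × 1.618⁶ = 251.1881px
Difference: 251.1881 − 41.8038 = 209.3843px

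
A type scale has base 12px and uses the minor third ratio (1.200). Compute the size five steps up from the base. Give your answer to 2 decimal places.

Each step on a modular scale multiplies by the ratio, so the size n steps from the base is base × ratioⁿ.
12.0 × 1.200⁵ = 12.0 × 2.48832 ≈ 29.86

29.86px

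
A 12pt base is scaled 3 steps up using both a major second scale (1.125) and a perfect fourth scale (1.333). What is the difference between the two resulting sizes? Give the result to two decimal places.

11.34pt

Major second: 12.0 × 1.125³ = 17.0859pt
Perfect fourth: 12.0 × 1.333³ = 28.4231pt
Difference: 28.4231 − 17.0859 = 11.3372pt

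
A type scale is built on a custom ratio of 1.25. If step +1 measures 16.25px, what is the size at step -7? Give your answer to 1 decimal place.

2.7px

The gap is -7 − (1) = -8 steps, so the factor is 1.25^-8.
16.25 ÷ 1.25⁸ = 16.25 ÷ 5.96046 ≈ 2.726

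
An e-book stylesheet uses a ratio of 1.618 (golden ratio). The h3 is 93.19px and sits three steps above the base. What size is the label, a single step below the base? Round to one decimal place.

13.6px

93.19 ÷ 1.618⁴ = 93.19 ÷ 6.85353 ≈ 13.597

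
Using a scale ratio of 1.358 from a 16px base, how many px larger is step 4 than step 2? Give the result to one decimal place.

Step 2: 16.0 × 1.358² = 29.507px
Step 4: 16.0 × 1.358⁴ = 54.415px
Difference: 54.415 − 29.507 = 24.908px

24.9px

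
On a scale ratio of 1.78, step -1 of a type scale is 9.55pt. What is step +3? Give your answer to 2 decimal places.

95.87pt

The gap is 3 − (-1) = 4 steps, so the factor is 1.78^4.
9.55 × 1.78⁴ = 9.55 × 10.03876 ≈ 95.870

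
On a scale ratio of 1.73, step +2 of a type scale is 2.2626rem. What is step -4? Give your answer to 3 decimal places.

0.084rem

2.2626 ÷ 1.73⁶ = 2.2626 ÷ 26.80875 ≈ 0.084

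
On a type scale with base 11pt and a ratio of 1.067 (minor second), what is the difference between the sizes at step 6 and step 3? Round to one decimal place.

2.9pt

Step 3: 11.0 × 1.067³ = 13.362pt
Step 6: 11.0 × 1.067⁶ = 16.232pt
Difference: 16.232 − 13.362 = 2.870pt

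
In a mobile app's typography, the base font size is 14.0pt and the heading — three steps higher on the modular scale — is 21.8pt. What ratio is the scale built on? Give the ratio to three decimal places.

1.159

r³ = 21.8 / 14.0, so r = (21.8/14.0)^(1/3).
r = 1.5571^(1/3) ≈ 1.1591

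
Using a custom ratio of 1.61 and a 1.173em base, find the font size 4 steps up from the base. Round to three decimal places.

7.881em

Each step on a modular scale multiplies by the ratio, so the size n steps from the base is base × ratioⁿ.
1.173 × 1.61⁴ = 1.173 × 6.71898 ≈ 7.881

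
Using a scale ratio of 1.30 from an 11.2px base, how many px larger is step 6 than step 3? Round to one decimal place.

Step 3: 11.2 × 1.30³ = 24.606px
Step 6: 11.2 × 1.30⁶ = 54.060px
Difference: 54.060 − 24.606 = 29.454px

29.5px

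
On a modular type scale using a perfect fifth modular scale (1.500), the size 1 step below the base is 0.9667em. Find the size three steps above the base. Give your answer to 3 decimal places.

Moving from step -1 to step +3 is 4 steps up, so multiply by r⁴.
0.9667 × 1.500⁴ = 0.9667 × 5.06250 ≈ 4.894

4.894em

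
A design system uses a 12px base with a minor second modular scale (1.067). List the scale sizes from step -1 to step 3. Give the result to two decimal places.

11.25px, 12.00px, 12.80px, 13.66px, 14.58px

Step -1: 12.0 ÷ 1.067 = 11.25
Step 0: 12px
Step 1: 12.0 × 1.067 = 12.80
Step 2: 12.0 × 1.067² = 13.66
Step 3: 12.0 × 1.067³ = 14.58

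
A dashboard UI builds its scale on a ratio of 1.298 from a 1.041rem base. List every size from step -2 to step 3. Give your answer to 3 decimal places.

0.618rem, 0.802rem, 1.041rem, 1.351rem, 1.754rem, 2.277rem

Step -2: 1.041 ÷ 1.298² = 0.618
Step -1: 1.041 ÷ 1.298 = 0.802
Step 0: 1.041rem
Step 1: 1.041 × 1.298 = 1.351
Step 2: 1.041 × 1.298² = 1.754
Step 3: 1.041 × 1.298³ = 2.277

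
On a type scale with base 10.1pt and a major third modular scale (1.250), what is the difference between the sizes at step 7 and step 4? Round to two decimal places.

Step 4: 10.1 × 1.250⁴ = 24.6582pt
Step 7: 10.1 × 1.250⁷ = 48.1606pt
Difference: 48.1606 − 24.6582 = 23.5024pt

23.50pt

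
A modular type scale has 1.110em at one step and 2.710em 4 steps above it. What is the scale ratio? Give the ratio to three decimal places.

1.250

The ratio satisfies 1.110 × r⁴ = 2.710, so r = (2.710 / 1.110)^(1/4).
r = 2.4414^(1/4) ≈ 1.2500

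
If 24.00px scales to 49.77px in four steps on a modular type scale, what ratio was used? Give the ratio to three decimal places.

1.200

The ratio satisfies 24.00 × r⁴ = 49.77, so r = (49.77 / 24.00)^(1/4).
r = 2.0737^(1/4) ≈ 1.2000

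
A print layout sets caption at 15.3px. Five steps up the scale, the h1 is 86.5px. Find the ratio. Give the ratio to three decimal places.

r⁵ = 86.5 / 15.3, so r = (86.5/15.3)^(1/5).
r = 5.6536^(1/5) ≈ 1.4141

1.414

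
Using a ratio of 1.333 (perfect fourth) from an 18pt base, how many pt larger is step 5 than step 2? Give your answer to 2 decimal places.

43.77pt

Step 2: 18.0 × 1.333² = 31.9840pt
Step 5: 18.0 × 1.333⁵ = 75.7571pt
Difference: 75.7571 − 31.9840 = 43.7731pt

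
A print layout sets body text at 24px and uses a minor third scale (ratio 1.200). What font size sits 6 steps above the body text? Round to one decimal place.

24.0 × 1.200⁶ = 24.0 × 2.98598 ≈ 71.66

71.7px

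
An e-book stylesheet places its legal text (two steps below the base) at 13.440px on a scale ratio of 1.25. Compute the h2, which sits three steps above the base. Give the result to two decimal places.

13.440 × 1.25⁵ = 13.440 × 3.05176 ≈ 41.016

41.02px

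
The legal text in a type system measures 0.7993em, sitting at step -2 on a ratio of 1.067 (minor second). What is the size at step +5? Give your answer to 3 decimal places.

0.7993 × 1.067⁷ = 0.7993 × 1.57453 ≈ 1.259

1.259em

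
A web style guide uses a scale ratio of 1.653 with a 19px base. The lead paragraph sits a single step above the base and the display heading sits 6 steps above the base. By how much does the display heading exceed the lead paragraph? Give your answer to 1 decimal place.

Step 1: 19.0 × 1.653 = 31.407px
Step 6: 19.0 × 1.653⁶ = 387.606px
Difference: 387.606 − 31.407 = 356.199px

356.2px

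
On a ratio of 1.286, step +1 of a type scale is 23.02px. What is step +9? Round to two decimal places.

172.20px

The gap is 9 − (1) = 8 steps, so the factor is 1.286^8.
23.02 × 1.286⁸ = 23.02 × 7.48045 ≈ 172.200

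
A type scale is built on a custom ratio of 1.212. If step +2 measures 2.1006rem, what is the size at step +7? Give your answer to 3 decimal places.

The gap is 7 − (2) = 5 steps, so the factor is 1.212^5.
2.1006 × 1.212⁵ = 2.1006 × 2.61525 ≈ 5.494

5.494rem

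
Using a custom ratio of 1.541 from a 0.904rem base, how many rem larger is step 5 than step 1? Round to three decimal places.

Step 1: 0.904 × 1.541 = 1.39306rem
Step 5: 0.904 × 1.541⁵ = 7.85564rem
Difference: 7.85564 − 1.39306 = 6.46258rem

6.463rem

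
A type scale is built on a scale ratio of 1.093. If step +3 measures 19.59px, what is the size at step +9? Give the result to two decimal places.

19.59 × 1.093⁶ = 19.59 × 1.70499 ≈ 33.401

33.40px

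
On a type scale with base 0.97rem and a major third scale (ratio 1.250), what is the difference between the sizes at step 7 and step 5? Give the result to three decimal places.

1.665rem

Step 5: 0.97 × 1.250⁵ = 2.96021rem
Step 7: 0.97 × 1.250⁷ = 4.62532rem
Difference: 4.62532 − 2.96021 = 1.66511rem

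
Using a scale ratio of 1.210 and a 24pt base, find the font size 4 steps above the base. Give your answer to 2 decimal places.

51.45pt

24.0 × 1.210⁴ = 24.0 × 2.14359 ≈ 51.45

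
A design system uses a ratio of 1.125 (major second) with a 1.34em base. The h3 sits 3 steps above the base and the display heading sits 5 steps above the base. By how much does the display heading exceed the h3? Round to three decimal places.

Step 3: 1.34 × 1.125³ = 1.90793em
Step 5: 1.34 × 1.125⁵ = 2.41472em
Difference: 2.41472 − 1.90793 = 0.50679em

0.507em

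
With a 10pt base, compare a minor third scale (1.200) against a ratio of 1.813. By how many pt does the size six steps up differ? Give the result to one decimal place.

Minor third: 10.0 × 1.200⁶ = 29.860pt
At 1.813: 10.0 × 1.813⁶ = 355.130pt
Difference: 355.130 − 29.860 = 325.270pt

325.3pt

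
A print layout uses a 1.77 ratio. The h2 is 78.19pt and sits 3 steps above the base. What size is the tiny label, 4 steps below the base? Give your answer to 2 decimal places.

1.44pt

78.19 ÷ 1.77⁷ = 78.19 ÷ 54.42681 ≈ 1.437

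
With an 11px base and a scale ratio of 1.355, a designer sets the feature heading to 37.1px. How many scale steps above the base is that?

1.355ⁿ = 37.1 / 11 = 3.3727
n = ln(3.3727) / ln(1.355) = 1.2157 / 0.3038 ≈ 4.00

4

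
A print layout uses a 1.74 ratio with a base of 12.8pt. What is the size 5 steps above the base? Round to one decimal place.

204.2pt

12.8 × 1.74⁵ = 12.8 × 15.94947 ≈ 204.15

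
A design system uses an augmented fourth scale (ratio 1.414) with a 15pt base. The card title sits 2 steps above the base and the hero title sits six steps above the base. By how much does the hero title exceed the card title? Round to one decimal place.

Step 2: 15.0 × 1.414² = 29.991pt
Step 6: 15.0 × 1.414⁶ = 119.891pt
Difference: 119.891 − 29.991 = 89.900pt

89.9pt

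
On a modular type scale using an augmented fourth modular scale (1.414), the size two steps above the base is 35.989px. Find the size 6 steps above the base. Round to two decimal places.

143.87px

35.989 × 1.414⁴ = 35.989 × 3.99758 ≈ 143.869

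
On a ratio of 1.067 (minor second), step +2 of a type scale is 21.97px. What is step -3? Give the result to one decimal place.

21.97 ÷ 1.067⁵ = 21.97 ÷ 1.38300 ≈ 15.886

15.9px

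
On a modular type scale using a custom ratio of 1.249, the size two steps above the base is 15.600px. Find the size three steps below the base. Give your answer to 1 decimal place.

5.1px

Moving from step +2 to step -3 is 5 steps down, so divide by r⁵.
15.600 ÷ 1.249⁵ = 15.600 ÷ 3.03957 ≈ 5.132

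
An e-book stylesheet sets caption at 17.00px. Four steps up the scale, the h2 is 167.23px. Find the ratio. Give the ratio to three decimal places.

1.771

The ratio satisfies 17.00 × r⁴ = 167.23, so r = (167.23 / 17.00)^(1/4).
r = 9.8371^(1/4) ≈ 1.7710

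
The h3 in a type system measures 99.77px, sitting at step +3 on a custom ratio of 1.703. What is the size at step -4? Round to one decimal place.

Moving from step +3 to step -4 is 7 steps down, so divide by r⁷.
99.77 ÷ 1.703⁷ = 99.77 ÷ 41.54345 ≈ 2.402

2.4px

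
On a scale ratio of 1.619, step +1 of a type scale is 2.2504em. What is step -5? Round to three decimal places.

2.2504 ÷ 1.619⁶ = 2.2504 ÷ 18.00865 ≈ 0.125

0.125em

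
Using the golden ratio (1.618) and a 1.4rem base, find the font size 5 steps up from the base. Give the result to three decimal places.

1.4 × 1.618⁵ = 1.4 × 11.08901 ≈ 15.525

15.525rem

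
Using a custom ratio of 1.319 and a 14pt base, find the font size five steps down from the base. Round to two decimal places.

3.51pt

Each step on a modular scale multiplies by the ratio, so the size n steps from the base is base × ratioⁿ.
14.0 ÷ 1.319⁵ = 14.0 ÷ 3.99231 ≈ 3.51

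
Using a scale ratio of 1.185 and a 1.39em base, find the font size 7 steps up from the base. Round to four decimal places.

4.5608em

Each step on a modular scale multiplies by the ratio, so the size n steps from the base is base × ratioⁿ.
1.39 × 1.185⁷ = 1.39 × 3.28117 ≈ 4.5608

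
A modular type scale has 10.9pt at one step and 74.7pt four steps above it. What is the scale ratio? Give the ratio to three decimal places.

1.618

The ratio satisfies 10.9 × r⁴ = 74.7, so r = (74.7 / 10.9)^(1/4).
r = 6.8532^(1/4) ≈ 1.6180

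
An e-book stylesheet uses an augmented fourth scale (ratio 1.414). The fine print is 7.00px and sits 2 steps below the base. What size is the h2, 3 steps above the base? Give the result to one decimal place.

Moving from step -2 to step +3 is 5 steps up, so multiply by r⁵.
7.00 × 1.414⁵ = 7.00 × 5.65258 ≈ 39.568

39.6px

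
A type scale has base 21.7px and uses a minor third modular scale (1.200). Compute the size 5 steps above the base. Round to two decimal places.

54.00px

21.7 × 1.200⁵ = 21.7 × 2.48832 ≈ 54.00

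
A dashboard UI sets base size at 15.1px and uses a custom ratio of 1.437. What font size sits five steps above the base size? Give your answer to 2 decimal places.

15.1 × 1.437⁵ = 15.1 × 6.12751 ≈ 92.53

92.53px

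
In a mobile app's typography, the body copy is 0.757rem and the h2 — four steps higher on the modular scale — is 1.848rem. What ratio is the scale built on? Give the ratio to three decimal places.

1.250

The ratio satisfies 0.757 × r⁴ = 1.848, so r = (1.848 / 0.757)^(1/4).
r = 2.4412^(1/4) ≈ 1.2500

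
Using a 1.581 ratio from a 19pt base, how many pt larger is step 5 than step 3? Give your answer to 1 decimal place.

Step 3: 19.0 × 1.581³ = 75.084pt
Step 5: 19.0 × 1.581⁵ = 187.678pt
Difference: 187.678 − 75.084 = 112.594pt

112.6pt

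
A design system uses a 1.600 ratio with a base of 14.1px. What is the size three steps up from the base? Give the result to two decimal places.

57.75px

A modular type scale is a geometric sequence: sizeₙ = base × rⁿ.
14.1 × 1.600³ = 14.1 × 4.09600 ≈ 57.75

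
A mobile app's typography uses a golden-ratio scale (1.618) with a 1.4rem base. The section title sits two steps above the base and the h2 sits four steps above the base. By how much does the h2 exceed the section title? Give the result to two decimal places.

5.93rem

Step 2: 1.4 × 1.618² = 3.6651rem
Step 4: 1.4 × 1.618⁴ = 9.5949rem
Difference: 9.5949 − 3.6651 = 5.9298rem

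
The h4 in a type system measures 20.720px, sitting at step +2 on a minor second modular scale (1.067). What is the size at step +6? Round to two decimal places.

26.86px

Moving from step +2 to step +6 is 4 steps up, so multiply by r⁴.
20.720 × 1.067⁴ = 20.720 × 1.29616 ≈ 26.856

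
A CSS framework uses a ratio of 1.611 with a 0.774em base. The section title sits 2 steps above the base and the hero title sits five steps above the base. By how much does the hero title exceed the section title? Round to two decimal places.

Step 2: 0.774 × 1.611² = 2.0088em
Step 5: 0.774 × 1.611⁵ = 8.3988em
Difference: 8.3988 − 2.0088 = 6.3900em

6.39em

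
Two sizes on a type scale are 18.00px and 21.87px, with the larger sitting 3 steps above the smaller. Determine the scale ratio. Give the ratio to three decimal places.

1.067

The ratio satisfies 18.00 × r³ = 21.87, so r = (21.87 / 18.00)^(1/3).
r = 1.2150^(1/3) ≈ 1.0671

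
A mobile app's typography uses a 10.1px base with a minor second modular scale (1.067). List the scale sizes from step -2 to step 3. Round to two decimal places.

Step -2: 10.1 ÷ 1.067² = 8.87
Step -1: 10.1 ÷ 1.067 = 9.47
Step 0: 10.1px
Step 1: 10.1 × 1.067 = 10.78
Step 2: 10.1 × 1.067² = 11.50
Step 3: 10.1 × 1.067³ = 12.27

8.87px, 9.47px, 10.10px, 10.78px, 11.50px, 12.27px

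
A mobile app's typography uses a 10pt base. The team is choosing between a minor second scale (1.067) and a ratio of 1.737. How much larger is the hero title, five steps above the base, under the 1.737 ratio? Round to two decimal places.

Minor second: 10.0 × 1.067⁵ = 13.8300pt
At 1.737: 10.0 × 1.737⁵ = 158.1245pt
Difference: 158.1245 − 13.8300 = 144.2945pt

144.29pt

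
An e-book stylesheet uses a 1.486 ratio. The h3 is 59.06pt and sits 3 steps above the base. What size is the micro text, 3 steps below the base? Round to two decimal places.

5.49pt

59.06 ÷ 1.486⁶ = 59.06 ÷ 10.76745 ≈ 5.485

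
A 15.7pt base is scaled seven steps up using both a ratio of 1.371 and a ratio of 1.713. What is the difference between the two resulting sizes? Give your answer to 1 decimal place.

At 1.371: 15.7 × 1.371⁷ = 142.943pt
At 1.713: 15.7 × 1.713⁷ = 679.518pt
Difference: 679.518 − 142.943 = 536.575pt

536.6pt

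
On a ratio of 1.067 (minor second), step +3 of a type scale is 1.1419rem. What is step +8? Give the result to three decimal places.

1.1419 × 1.067⁵ = 1.1419 × 1.38300 ≈ 1.579

1.579rem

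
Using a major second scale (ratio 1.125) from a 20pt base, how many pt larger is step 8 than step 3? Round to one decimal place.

Step 3: 20.0 × 1.125³ = 28.477pt
Step 8: 20.0 × 1.125⁸ = 51.316pt
Difference: 51.316 − 28.477 = 22.839pt

22.8pt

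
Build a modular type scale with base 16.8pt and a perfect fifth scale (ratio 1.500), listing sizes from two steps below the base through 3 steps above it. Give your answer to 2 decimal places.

Step -2: 16.8 ÷ 1.500² = 7.47
Step -1: 16.8 ÷ 1.500 = 11.20
Step 0: 16.8pt
Step 1: 16.8 × 1.500 = 25.20
Step 2: 16.8 × 1.500² = 37.80
Step 3: 16.8 × 1.500³ = 56.70

7.47pt, 11.20pt, 16.80pt, 25.20pt, 37.80pt, 56.70pt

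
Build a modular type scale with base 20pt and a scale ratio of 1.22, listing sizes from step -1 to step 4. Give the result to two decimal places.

Step -1: 20.0 ÷ 1.22 = 16.39
Step 0: 20pt
Step 1: 20.0 × 1.22 = 24.40
Step 2: 20.0 × 1.22² = 29.77
Step 3: 20.0 × 1.22³ = 36.32
Step 4: 20.0 × 1.22⁴ = 44.31

16.39pt, 20.00pt, 24.40pt, 29.77pt, 36.32pt, 44.31pt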